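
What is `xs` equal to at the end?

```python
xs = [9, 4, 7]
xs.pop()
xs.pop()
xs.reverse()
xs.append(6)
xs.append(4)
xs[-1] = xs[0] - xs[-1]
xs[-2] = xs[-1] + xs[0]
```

pop() removes 7 → [9, 4]
pop() removes 4 → [9]
reverse → [9]
append 6 → [9, 6]
append 4 → [9, 6, 4]
xs[-1] = xs[0]-xs[-1] = 9-4 = 5 → [9, 6, 5]
xs[-2] = xs[-1]+xs[0] = 5+9 = 14 → [9, 14, 5]

[9, 14, 5]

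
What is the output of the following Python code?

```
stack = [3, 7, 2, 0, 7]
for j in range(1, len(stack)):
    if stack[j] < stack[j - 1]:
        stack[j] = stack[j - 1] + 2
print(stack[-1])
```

j=1: 7>=3, unchanged → [3, 7, 2, 0, 7]
j=2: 2<7, stack[2] = 7+2 = 9 → [3, 7, 9, 0, 7]
j=3: 0<9, stack[3] = 9+2 = 11 → [3, 7, 9, 11, 7]
j=4: 7<11, stack[4] = 11+2 = 13 → [3, 7, 9, 11, 13]

13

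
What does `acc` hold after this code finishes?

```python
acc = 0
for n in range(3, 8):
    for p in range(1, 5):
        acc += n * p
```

250

n=3,p=1: acc = 0+3 = 3
n=3,p=2: acc = 3+6 = 9
n=3,p=3: acc = 9+9 = 18
n=3,p=4: acc = 18+12 = 30
n=4,p=1: acc = 30+4 = 34
n=4,p=2: acc = 34+8 = 42
n=4,p=3: acc = 42+12 = 54
n=4,p=4: acc = 54+16 = 70
n=5,p=1: acc = 70+5 = 75
n=5,p=2: acc = 75+10 = 85
n=5,p=3: acc = 85+15 = 100
n=5,p=4: acc = 100+20 = 120
n=6,p=1: acc = 120+6 = 126
n=6,p=2: acc = 126+12 = 138
n=6,p=3: acc = 138+18 = 156
n=6,p=4: acc = 156+24 = 180
n=7,p=1: acc = 180+7 = 187
n=7,p=2: acc = 187+14 = 201
n=7,p=3: acc = 201+21 = 222
n=7,p=4: acc = 222+28 = 250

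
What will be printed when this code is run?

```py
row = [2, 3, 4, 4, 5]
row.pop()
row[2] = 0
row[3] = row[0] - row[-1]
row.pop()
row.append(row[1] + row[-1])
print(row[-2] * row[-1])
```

0

pop() removes 5 → [2, 3, 4, 4]
row[2] = 0 → [2, 3, 0, 4]
row[3] = row[0]-row[-1] = 2-4 = -2 → [2, 3, 0, -2]
pop() removes -2 → [2, 3, 0]
append row[1]+row[-1] = 3+0 = 3 → [2, 3, 0, 3]
row[-2]*row[-1] = 0*3 = 0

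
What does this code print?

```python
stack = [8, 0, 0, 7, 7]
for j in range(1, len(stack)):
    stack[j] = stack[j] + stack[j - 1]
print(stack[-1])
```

22

j=1: stack[1] = 0+8 = 8 → [8, 8, 0, 7, 7]
j=2: stack[2] = 0+8 = 8 → [8, 8, 8, 7, 7]
j=3: stack[3] = 7+8 = 15 → [8, 8, 8, 15, 7]
j=4: stack[4] = 7+15 = 22 → [8, 8, 8, 15, 22]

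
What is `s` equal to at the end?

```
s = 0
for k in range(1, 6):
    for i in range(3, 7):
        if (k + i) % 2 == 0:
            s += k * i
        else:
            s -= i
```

86

k=1,i=3: even sum, s = 0+3 = 3
k=1,i=4: odd sum, s = 3-4 = -1
k=1,i=5: even sum, s = (-1)+5 = 4
k=1,i=6: odd sum, s = 4-6 = -2
k=2,i=3: odd sum, s = (-2)-3 = -5
k=2,i=4: even sum, s = (-5)+8 = 3
k=2,i=5: odd sum, s = 3-5 = -2
k=2,i=6: even sum, s = (-2)+12 = 10
k=3,i=3: even sum, s = 10+9 = 19
k=3,i=4: odd sum, s = 19-4 = 15
k=3,i=5: even sum, s = 15+15 = 30
k=3,i=6: odd sum, s = 30-6 = 24
k=4,i=3: odd sum, s = 24-3 = 21
k=4,i=4: even sum, s = 21+16 = 37
k=4,i=5: odd sum, s = 37-5 = 32
k=4,i=6: even sum, s = 32+24 = 56
k=5,i=3: even sum, s = 56+15 = 71
k=5,i=4: odd sum, s = 71-4 = 67
k=5,i=5: even sum, s = 67+25 = 92
k=5,i=6: odd sum, s = 92-6 = 86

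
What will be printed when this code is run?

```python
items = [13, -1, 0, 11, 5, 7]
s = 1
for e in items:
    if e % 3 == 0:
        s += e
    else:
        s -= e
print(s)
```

e=13: not %3==0, s = 1-13 = -12
e=-1: not %3==0, s = (-12)-(-1) = -11
e=0: %3==0, s = (-11)+0 = -11
e=11: not %3==0, s = (-11)-11 = -22
e=5: not %3==0, s = (-22)-5 = -27
e=7: not %3==0, s = (-27)-7 = -34

-34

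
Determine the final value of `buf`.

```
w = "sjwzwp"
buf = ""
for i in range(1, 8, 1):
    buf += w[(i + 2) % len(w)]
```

i=1: add w[3]='z' → 'z'
i=2: add w[4]='w' → 'zw'
i=3: add w[5]='p' → 'zwp'
i=4: add w[0]='s' → 'zwps'
i=5: add w[1]='j' → 'zwpsj'
i=6: add w[2]='w' → 'zwpsjw'
i=7: add w[3]='z' → 'zwpsjwz'

'zwpsjwz'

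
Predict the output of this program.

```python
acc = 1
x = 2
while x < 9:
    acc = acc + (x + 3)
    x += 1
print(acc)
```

x=2: acc = 1+5 = 6
x=3: acc = 6+6 = 12
x=4: acc = 12+7 = 19
x=5: acc = 19+8 = 27
x=6: acc = 27+9 = 36
x=7: acc = 36+10 = 46
x=8: acc = 46+11 = 57

57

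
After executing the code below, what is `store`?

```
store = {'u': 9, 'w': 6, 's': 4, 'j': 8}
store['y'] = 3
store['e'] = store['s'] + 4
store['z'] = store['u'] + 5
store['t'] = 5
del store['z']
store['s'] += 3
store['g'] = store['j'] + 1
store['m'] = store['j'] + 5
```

{'u': 9, 'w': 6, 's': 7, 'j': 8, 'y': 3, 'e': 8, 't': 5, 'g': 9, 'm': 13}

store['y'] = 3 → {'u': 9, 'w': 6, 's': 4, 'j': 8, 'y': 3}
store['e'] = store['s']+4 = 8 → {'u': 9, 'w': 6, 's': 4, 'j': 8, 'y': 3, 'e': 8}
store['z'] = store['u']+5 = 14 → {'u': 9, 'w': 6, 's': 4, 'j': 8, 'y': 3, 'e': 8, 'z': 14}
store['t'] = 5 → {'u': 9, 'w': 6, 's': 4, 'j': 8, 'y': 3, 'e': 8, 'z': 14, 't': 5}
del 'z' → {'u': 9, 'w': 6, 's': 4, 'j': 8, 'y': 3, 'e': 8, 't': 5}
store['s'] = 4+3 = 7 → {'u': 9, 'w': 6, 's': 7, 'j': 8, 'y': 3, 'e': 8, 't': 5}
store['g'] = store['j']+1 = 9 → {'u': 9, 'w': 6, 's': 7, 'j': 8, 'y': 3, 'e': 8, 't': 5, 'g': 9}
store['m'] = store['j']+5 = 13 → {'u': 9, 'w': 6, 's': 7, 'j': 8, 'y': 3, 'e': 8, 't': 5, 'g': 9, 'm': 13}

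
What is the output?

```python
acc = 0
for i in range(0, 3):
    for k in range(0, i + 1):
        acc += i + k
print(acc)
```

i=0,k=0: acc = 0+0 = 0
i=1,k=0: acc = 0+1 = 1
i=1,k=1: acc = 1+2 = 3
i=2,k=0: acc = 3+2 = 5
i=2,k=1: acc = 5+3 = 8
i=2,k=2: acc = 8+4 = 12

12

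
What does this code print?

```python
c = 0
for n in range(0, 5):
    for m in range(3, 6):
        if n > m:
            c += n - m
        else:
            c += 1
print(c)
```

n=0,m=3: not 0>3, c = 0+1 = 1
n=0,m=4: not 0>4, c = 1+1 = 2
n=0,m=5: not 0>5, c = 2+1 = 3
n=1,m=3: not 1>3, c = 3+1 = 4
n=1,m=4: not 1>4, c = 4+1 = 5
n=1,m=5: not 1>5, c = 5+1 = 6
n=2,m=3: not 2>3, c = 6+1 = 7
n=2,m=4: not 2>4, c = 7+1 = 8
n=2,m=5: not 2>5, c = 8+1 = 9
n=3,m=3: not 3>3, c = 9+1 = 10
n=3,m=4: not 3>4, c = 10+1 = 11
n=3,m=5: not 3>5, c = 11+1 = 12
n=4,m=3: 4>3, c = 12+1 = 13
n=4,m=4: not 4>4, c = 13+1 = 14
n=4,m=5: not 4>5, c = 14+1 = 15

15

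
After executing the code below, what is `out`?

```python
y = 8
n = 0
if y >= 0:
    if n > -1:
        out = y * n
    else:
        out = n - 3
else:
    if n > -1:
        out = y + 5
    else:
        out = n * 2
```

0

y=8, n=0
y >= 0 is True; n > -1 is True
→ out = y * n = 0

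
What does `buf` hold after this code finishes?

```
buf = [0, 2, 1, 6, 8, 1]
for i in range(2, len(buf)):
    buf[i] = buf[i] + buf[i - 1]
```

[0, 2, 3, 9, 17, 18]

i=2: buf[2] = 1+2 = 3 → [0, 2, 3, 6, 8, 1]
i=3: buf[3] = 6+3 = 9 → [0, 2, 3, 9, 8, 1]
i=4: buf[4] = 8+9 = 17 → [0, 2, 3, 9, 17, 1]
i=5: buf[5] = 1+17 = 18 → [0, 2, 3, 9, 17, 18]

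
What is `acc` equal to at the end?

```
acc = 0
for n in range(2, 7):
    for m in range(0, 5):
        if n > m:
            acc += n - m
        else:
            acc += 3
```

72

n=2,m=0: 2>0, acc = 0+2 = 2
n=2,m=1: 2>1, acc = 2+1 = 3
n=2,m=2: not 2>2, acc = 3+3 = 6
n=2,m=3: not 2>3, acc = 6+3 = 9
n=2,m=4: not 2>4, acc = 9+3 = 12
n=3,m=0: 3>0, acc = 12+3 = 15
n=3,m=1: 3>1, acc = 15+2 = 17
n=3,m=2: 3>2, acc = 17+1 = 18
n=3,m=3: not 3>3, acc = 18+3 = 21
n=3,m=4: not 3>4, acc = 21+3 = 24
n=4,m=0: 4>0, acc = 24+4 = 28
n=4,m=1: 4>1, acc = 28+3 = 31
n=4,m=2: 4>2, acc = 31+2 = 33
n=4,m=3: 4>3, acc = 33+1 = 34
n=4,m=4: not 4>4, acc = 34+3 = 37
n=5,m=0: 5>0, acc = 37+5 = 42
n=5,m=1: 5>1, acc = 42+4 = 46
n=5,m=2: 5>2, acc = 46+3 = 49
n=5,m=3: 5>3, acc = 49+2 = 51
n=5,m=4: 5>4, acc = 51+1 = 52
n=6,m=0: 6>0, acc = 52+6 = 58
n=6,m=1: 6>1, acc = 58+5 = 63
n=6,m=2: 6>2, acc = 63+4 = 67
n=6,m=3: 6>3, acc = 67+3 = 70
n=6,m=4: 6>4, acc = 70+2 = 72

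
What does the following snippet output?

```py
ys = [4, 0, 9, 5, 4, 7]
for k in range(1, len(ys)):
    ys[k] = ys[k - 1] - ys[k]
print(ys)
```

[4, 4, -5, -10, -14, -21]

k=1: ys[1] = 4-0 = 4 → [4, 4, 9, 5, 4, 7]
k=2: ys[2] = 4-9 = -5 → [4, 4, -5, 5, 4, 7]
k=3: ys[3] = (-5)-5 = -10 → [4, 4, -5, -10, 4, 7]
k=4: ys[4] = (-10)-4 = -14 → [4, 4, -5, -10, -14, 7]
k=5: ys[5] = (-14)-7 = -21 → [4, 4, -5, -10, -14, -21]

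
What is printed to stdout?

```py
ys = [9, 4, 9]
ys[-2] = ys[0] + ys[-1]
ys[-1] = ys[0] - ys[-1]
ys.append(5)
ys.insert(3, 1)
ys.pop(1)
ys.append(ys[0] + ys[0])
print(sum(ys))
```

33

ys[-2] = ys[0]+ys[-1] = 9+9 = 18 → [9, 18, 9]
ys[-1] = ys[0]-ys[-1] = 9-9 = 0 → [9, 18, 0]
append 5 → [9, 18, 0, 5]
insert 1 at 3 → [9, 18, 0, 1, 5]
pop(1) removes 18 → [9, 0, 1, 5]
append ys[0]+ys[0] = 9+9 = 18 → [9, 0, 1, 5, 18]
sum = 33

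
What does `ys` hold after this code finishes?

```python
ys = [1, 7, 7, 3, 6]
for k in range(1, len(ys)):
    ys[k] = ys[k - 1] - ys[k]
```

[1, -6, -13, -16, -22]

k=1: ys[1] = 1-7 = -6 → [1, -6, 7, 3, 6]
k=2: ys[2] = (-6)-7 = -13 → [1, -6, -13, 3, 6]
k=3: ys[3] = (-13)-3 = -16 → [1, -6, -13, -16, 6]
k=4: ys[4] = (-16)-6 = -22 → [1, -6, -13, -16, -22]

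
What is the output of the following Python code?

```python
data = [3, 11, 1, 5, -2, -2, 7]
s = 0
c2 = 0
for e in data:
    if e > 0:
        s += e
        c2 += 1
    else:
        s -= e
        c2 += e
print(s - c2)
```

e=3: >0, s = 0+3 = 3; c2=1
e=11: >0, s = 3+11 = 14; c2=2
e=1: >0, s = 14+1 = 15; c2=3
e=5: >0, s = 15+5 = 20; c2=4
e=-2: not >0, s = 20-(-2) = 22; c2=2
e=-2: not >0, s = 22-(-2) = 24; c2=0
e=7: >0, s = 24+7 = 31; c2=1
s-c2 = 31-1 = 30

30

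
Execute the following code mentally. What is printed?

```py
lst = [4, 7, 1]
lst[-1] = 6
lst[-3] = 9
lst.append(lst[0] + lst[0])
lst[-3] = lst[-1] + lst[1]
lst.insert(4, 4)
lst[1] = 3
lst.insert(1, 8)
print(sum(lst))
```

lst[-1] = 6 → [4, 7, 6]
lst[-3] = 9 → [9, 7, 6]
append lst[0]+lst[0] = 9+9 = 18 → [9, 7, 6, 18]
lst[-3] = lst[-1]+lst[1] = 18+7 = 25 → [9, 25, 6, 18]
insert 4 at 4 → [9, 25, 6, 18, 4]
lst[1] = 3 → [9, 3, 6, 18, 4]
insert 8 at 1 → [9, 8, 3, 6, 18, 4]
sum = 48

48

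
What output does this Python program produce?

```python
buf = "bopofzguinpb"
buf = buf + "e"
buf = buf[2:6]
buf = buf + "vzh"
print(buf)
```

+ 'e' → 'bopofzguinpbe'
slice [2:6] → 'pofz'
+ 'vzh' → 'pofzvzh'

pofzvzh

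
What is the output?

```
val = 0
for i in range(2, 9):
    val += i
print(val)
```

35

i=2: val = 0+2 = 2
i=3: val = 2+3 = 5
i=4: val = 5+4 = 9
i=5: val = 9+5 = 14
i=6: val = 14+6 = 20
i=7: val = 20+7 = 27
i=8: val = 27+8 = 35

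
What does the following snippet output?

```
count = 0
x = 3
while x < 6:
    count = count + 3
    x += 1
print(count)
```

x=3: count = 0+3 = 3
x=4: count = 3+3 = 6
x=5: count = 6+3 = 9

9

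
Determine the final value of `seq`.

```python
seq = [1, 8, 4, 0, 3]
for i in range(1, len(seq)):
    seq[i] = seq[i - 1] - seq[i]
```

i=1: seq[1] = 1-8 = -7 → [1, -7, 4, 0, 3]
i=2: seq[2] = (-7)-4 = -11 → [1, -7, -11, 0, 3]
i=3: seq[3] = (-11)-0 = -11 → [1, -7, -11, -11, 3]
i=4: seq[4] = (-11)-3 = -14 → [1, -7, -11, -11, -14]

[1, -7, -11, -11, -14]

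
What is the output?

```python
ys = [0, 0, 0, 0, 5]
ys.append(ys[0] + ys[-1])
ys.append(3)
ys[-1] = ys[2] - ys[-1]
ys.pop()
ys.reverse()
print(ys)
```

[5, 5, 0, 0, 0, 0]

append ys[0]+ys[-1] = 0+5 = 5 → [0, 0, 0, 0, 5, 5]
append 3 → [0, 0, 0, 0, 5, 5, 3]
ys[-1] = ys[2]-ys[-1] = 0-3 = -3 → [0, 0, 0, 0, 5, 5, -3]
pop() removes -3 → [0, 0, 0, 0, 5, 5]
reverse → [5, 5, 0, 0, 0, 0]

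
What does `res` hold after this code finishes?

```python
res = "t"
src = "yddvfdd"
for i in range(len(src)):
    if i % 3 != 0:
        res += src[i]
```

i=0: skip
i=1: add 'd' → 'td'
i=2: add 'd' → 'tdd'
i=3: skip
i=4: add 'f' → 'tddf'
i=5: add 'd' → 'tddfd'
i=6: skip

'tddfd'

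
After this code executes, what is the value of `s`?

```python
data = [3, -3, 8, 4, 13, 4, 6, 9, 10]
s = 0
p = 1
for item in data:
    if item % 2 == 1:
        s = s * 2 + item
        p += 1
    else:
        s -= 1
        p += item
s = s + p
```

71

item=3: odd, s = 0*2+3 = 3; p=2
item=-3: odd, s = 3*2+(-3) = 3; p=3
item=8: not odd, s = 3-1 = 2; p=11
item=4: not odd, s = 2-1 = 1; p=15
item=13: odd, s = 1*2+13 = 15; p=16
item=4: not odd, s = 15-1 = 14; p=20
item=6: not odd, s = 14-1 = 13; p=26
item=9: odd, s = 13*2+9 = 35; p=27
item=10: not odd, s = 35-1 = 34; p=37
s+p = 34+37 = 71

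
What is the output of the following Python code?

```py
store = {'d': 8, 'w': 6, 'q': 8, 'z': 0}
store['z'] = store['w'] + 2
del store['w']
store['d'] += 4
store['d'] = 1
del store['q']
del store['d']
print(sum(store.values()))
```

8

store['z'] = store['w']+2 = 8 → {'d': 8, 'w': 6, 'q': 8, 'z': 8}
del 'w' → {'d': 8, 'q': 8, 'z': 8}
store['d'] = 8+4 = 12 → {'d': 12, 'q': 8, 'z': 8}
store['d'] = 1 → {'d': 1, 'q': 8, 'z': 8}
del 'q' → {'d': 1, 'z': 8}
del 'd' → {'z': 8}
sum of values = 8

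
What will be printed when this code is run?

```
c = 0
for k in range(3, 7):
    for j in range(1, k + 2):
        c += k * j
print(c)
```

k=3,j=1: c = 0+3 = 3
k=3,j=2: c = 3+6 = 9
k=3,j=3: c = 9+9 = 18
k=3,j=4: c = 18+12 = 30
k=4,j=1: c = 30+4 = 34
k=4,j=2: c = 34+8 = 42
k=4,j=3: c = 42+12 = 54
k=4,j=4: c = 54+16 = 70
k=4,j=5: c = 70+20 = 90
k=5,j=1: c = 90+5 = 95
k=5,j=2: c = 95+10 = 105
k=5,j=3: c = 105+15 = 120
k=5,j=4: c = 120+20 = 140
k=5,j=5: c = 140+25 = 165
k=5,j=6: c = 165+30 = 195
k=6,j=1: c = 195+6 = 201
k=6,j=2: c = 201+12 = 213
k=6,j=3: c = 213+18 = 231
k=6,j=4: c = 231+24 = 255
k=6,j=5: c = 255+30 = 285
k=6,j=6: c = 285+36 = 321
k=6,j=7: c = 321+42 = 363

363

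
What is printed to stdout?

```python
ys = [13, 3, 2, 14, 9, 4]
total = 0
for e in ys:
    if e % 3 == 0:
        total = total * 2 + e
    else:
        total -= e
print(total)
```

e=13: not %3==0, total = 0-13 = -13
e=3: %3==0, total = (-13)*2+3 = -23
e=2: not %3==0, total = (-23)-2 = -25
e=14: not %3==0, total = (-25)-14 = -39
e=9: %3==0, total = (-39)*2+9 = -69
e=4: not %3==0, total = (-69)-4 = -73

-73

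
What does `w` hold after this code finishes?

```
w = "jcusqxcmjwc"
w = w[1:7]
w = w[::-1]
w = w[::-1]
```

'cusqxc'

slice [1:7] → 'cusqxc'
reverse → 'cxqsuc'
reverse → 'cusqxc'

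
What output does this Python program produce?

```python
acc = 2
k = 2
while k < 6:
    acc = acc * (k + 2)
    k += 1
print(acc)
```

k=2: acc = 2*4 = 8
k=3: acc = 8*5 = 40
k=4: acc = 40*6 = 240
k=5: acc = 240*7 = 1680

1680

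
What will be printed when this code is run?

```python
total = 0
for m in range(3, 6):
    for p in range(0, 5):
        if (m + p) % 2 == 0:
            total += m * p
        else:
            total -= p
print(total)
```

m=3,p=0: odd sum, total = 0-0 = 0
m=3,p=1: even sum, total = 0+3 = 3
m=3,p=2: odd sum, total = 3-2 = 1
m=3,p=3: even sum, total = 1+9 = 10
m=3,p=4: odd sum, total = 10-4 = 6
m=4,p=0: even sum, total = 6+0 = 6
m=4,p=1: odd sum, total = 6-1 = 5
m=4,p=2: even sum, total = 5+8 = 13
m=4,p=3: odd sum, total = 13-3 = 10
m=4,p=4: even sum, total = 10+16 = 26
m=5,p=0: odd sum, total = 26-0 = 26
m=5,p=1: even sum, total = 26+5 = 31
m=5,p=2: odd sum, total = 31-2 = 29
m=5,p=3: even sum, total = 29+15 = 44
m=5,p=4: odd sum, total = 44-4 = 40

40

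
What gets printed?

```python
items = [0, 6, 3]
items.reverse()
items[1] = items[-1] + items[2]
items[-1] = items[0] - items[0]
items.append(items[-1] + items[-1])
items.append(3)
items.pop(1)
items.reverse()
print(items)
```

[3, 0, 0, 3]

reverse → [3, 6, 0]
items[1] = items[-1]+items[2] = 0+0 = 0 → [3, 0, 0]
items[-1] = items[0]-items[0] = 3-3 = 0 → [3, 0, 0]
append items[-1]+items[-1] = 0+0 = 0 → [3, 0, 0, 0]
append 3 → [3, 0, 0, 0, 3]
pop(1) removes 0 → [3, 0, 0, 3]
reverse → [3, 0, 0, 3]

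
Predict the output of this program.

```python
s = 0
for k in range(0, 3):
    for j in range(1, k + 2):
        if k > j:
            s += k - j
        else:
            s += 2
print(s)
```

11

k=0,j=1: not 0>1, s = 0+2 = 2
k=1,j=1: not 1>1, s = 2+2 = 4
k=1,j=2: not 1>2, s = 4+2 = 6
k=2,j=1: 2>1, s = 6+1 = 7
k=2,j=2: not 2>2, s = 7+2 = 9
k=2,j=3: not 2>3, s = 9+2 = 11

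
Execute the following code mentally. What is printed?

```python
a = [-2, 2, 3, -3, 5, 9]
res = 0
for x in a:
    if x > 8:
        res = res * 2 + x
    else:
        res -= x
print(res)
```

-1

x=-2: not >8, res = 0-(-2) = 2
x=2: not >8, res = 2-2 = 0
x=3: not >8, res = 0-3 = -3
x=-3: not >8, res = (-3)-(-3) = 0
x=5: not >8, res = 0-5 = -5
x=9: >8, res = (-5)*2+9 = -1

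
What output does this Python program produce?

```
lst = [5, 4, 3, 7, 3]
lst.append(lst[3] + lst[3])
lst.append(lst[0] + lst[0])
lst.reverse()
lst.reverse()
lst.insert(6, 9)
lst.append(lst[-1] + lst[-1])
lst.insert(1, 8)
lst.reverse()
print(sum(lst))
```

83

append lst[3]+lst[3] = 7+7 = 14 → [5, 4, 3, 7, 3, 14]
append lst[0]+lst[0] = 5+5 = 10 → [5, 4, 3, 7, 3, 14, 10]
reverse → [10, 14, 3, 7, 3, 4, 5]
reverse → [5, 4, 3, 7, 3, 14, 10]
insert 9 at 6 → [5, 4, 3, 7, 3, 14, 9, 10]
append lst[-1]+lst[-1] = 10+10 = 20 → [5, 4, 3, 7, 3, 14, 9, 10, 20]
insert 8 at 1 → [5, 8, 4, 3, 7, 3, 14, 9, 10, 20]
reverse → [20, 10, 9, 14, 3, 7, 3, 4, 8, 5]
sum = 83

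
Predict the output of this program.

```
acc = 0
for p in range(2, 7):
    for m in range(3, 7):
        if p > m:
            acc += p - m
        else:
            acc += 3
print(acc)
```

52

p=2,m=3: not 2>3, acc = 0+3 = 3
p=2,m=4: not 2>4, acc = 3+3 = 6
p=2,m=5: not 2>5, acc = 6+3 = 9
p=2,m=6: not 2>6, acc = 9+3 = 12
p=3,m=3: not 3>3, acc = 12+3 = 15
p=3,m=4: not 3>4, acc = 15+3 = 18
p=3,m=5: not 3>5, acc = 18+3 = 21
p=3,m=6: not 3>6, acc = 21+3 = 24
p=4,m=3: 4>3, acc = 24+1 = 25
p=4,m=4: not 4>4, acc = 25+3 = 28
p=4,m=5: not 4>5, acc = 28+3 = 31
p=4,m=6: not 4>6, acc = 31+3 = 34
p=5,m=3: 5>3, acc = 34+2 = 36
p=5,m=4: 5>4, acc = 36+1 = 37
p=5,m=5: not 5>5, acc = 37+3 = 40
p=5,m=6: not 5>6, acc = 40+3 = 43
p=6,m=3: 6>3, acc = 43+3 = 46
p=6,m=4: 6>4, acc = 46+2 = 48
p=6,m=5: 6>5, acc = 48+1 = 49
p=6,m=6: not 6>6, acc = 49+3 = 52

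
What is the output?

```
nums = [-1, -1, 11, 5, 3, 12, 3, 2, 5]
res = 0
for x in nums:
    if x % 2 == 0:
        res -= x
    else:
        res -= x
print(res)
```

x=-1: not even, res = 0-(-1) = 1
x=-1: not even, res = 1-(-1) = 2
x=11: not even, res = 2-11 = -9
x=5: not even, res = (-9)-5 = -14
x=3: not even, res = (-14)-3 = -17
x=12: even, res = (-17)-12 = -29
x=3: not even, res = (-29)-3 = -32
x=2: even, res = (-32)-2 = -34
x=5: not even, res = (-34)-5 = -39

-39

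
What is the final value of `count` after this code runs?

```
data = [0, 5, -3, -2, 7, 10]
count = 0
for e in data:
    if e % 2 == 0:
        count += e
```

8

e=0: even, count = 0+0 = 0
e=5: not even
e=-3: not even
e=-2: even, count = 0+(-2) = -2
e=7: not even
e=10: even, count = (-2)+10 = 8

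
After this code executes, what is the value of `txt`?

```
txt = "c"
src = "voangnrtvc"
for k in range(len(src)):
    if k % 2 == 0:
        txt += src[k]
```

'cvagrv'

k=0: add 'v' → 'cv'
k=1: skip
k=2: add 'a' → 'cva'
k=3: skip
k=4: add 'g' → 'cvag'
k=5: skip
k=6: add 'r' → 'cvagr'
k=7: skip
k=8: add 'v' → 'cvagrv'
k=9: skip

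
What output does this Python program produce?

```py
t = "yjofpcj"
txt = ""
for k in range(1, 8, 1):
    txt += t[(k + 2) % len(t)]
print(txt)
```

k=1: add t[3]='f' → 'f'
k=2: add t[4]='p' → 'fp'
k=3: add t[5]='c' → 'fpc'
k=4: add t[6]='j' → 'fpcj'
k=5: add t[0]='y' → 'fpcjy'
k=6: add t[1]='j' → 'fpcjyj'
k=7: add t[2]='o' → 'fpcjyjo'

fpcjyjo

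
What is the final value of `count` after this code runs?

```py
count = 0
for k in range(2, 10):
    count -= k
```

-44

k=2: count = 0-2 = -2
k=3: count = (-2)-3 = -5
k=4: count = (-5)-4 = -9
k=5: count = (-9)-5 = -14
k=6: count = (-14)-6 = -20
k=7: count = (-20)-7 = -27
k=8: count = (-27)-8 = -35
k=9: count = (-35)-9 = -44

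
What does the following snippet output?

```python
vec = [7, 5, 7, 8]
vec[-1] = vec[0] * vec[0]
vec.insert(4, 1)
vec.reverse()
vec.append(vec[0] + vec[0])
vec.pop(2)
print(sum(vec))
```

64

vec[-1] = vec[0]*vec[0] = 7*7 = 49 → [7, 5, 7, 49]
insert 1 at 4 → [7, 5, 7, 49, 1]
reverse → [1, 49, 7, 5, 7]
append vec[0]+vec[0] = 1+1 = 2 → [1, 49, 7, 5, 7, 2]
pop(2) removes 7 → [1, 49, 5, 7, 2]
sum = 64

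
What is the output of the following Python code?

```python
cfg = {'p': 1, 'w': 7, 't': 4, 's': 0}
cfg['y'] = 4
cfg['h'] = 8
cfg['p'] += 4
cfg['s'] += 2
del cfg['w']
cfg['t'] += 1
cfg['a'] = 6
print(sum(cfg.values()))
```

cfg['y'] = 4 → {'p': 1, 'w': 7, 't': 4, 's': 0, 'y': 4}
cfg['h'] = 8 → {'p': 1, 'w': 7, 't': 4, 's': 0, 'y': 4, 'h': 8}
cfg['p'] = 1+4 = 5 → {'p': 5, 'w': 7, 't': 4, 's': 0, 'y': 4, 'h': 8}
cfg['s'] = 0+2 = 2 → {'p': 5, 'w': 7, 't': 4, 's': 2, 'y': 4, 'h': 8}
del 'w' → {'p': 5, 't': 4, 's': 2, 'y': 4, 'h': 8}
cfg['t'] = 4+1 = 5 → {'p': 5, 't': 5, 's': 2, 'y': 4, 'h': 8}
cfg['a'] = 6 → {'p': 5, 't': 5, 's': 2, 'y': 4, 'h': 8, 'a': 6}
sum of values = 30

30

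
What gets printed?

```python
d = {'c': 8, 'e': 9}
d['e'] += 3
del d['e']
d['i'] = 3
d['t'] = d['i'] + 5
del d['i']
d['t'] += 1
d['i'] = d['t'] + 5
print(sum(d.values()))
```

d['e'] = 9+3 = 12 → {'c': 8, 'e': 12}
del 'e' → {'c': 8}
d['i'] = 3 → {'c': 8, 'i': 3}
d['t'] = d['i']+5 = 8 → {'c': 8, 'i': 3, 't': 8}
del 'i' → {'c': 8, 't': 8}
d['t'] = 8+1 = 9 → {'c': 8, 't': 9}
d['i'] = d['t']+5 = 14 → {'c': 8, 't': 9, 'i': 14}
sum of values = 31

31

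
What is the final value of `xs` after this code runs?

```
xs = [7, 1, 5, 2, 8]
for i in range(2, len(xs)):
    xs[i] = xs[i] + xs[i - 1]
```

[7, 1, 6, 8, 16]

i=2: xs[2] = 5+1 = 6 → [7, 1, 6, 2, 8]
i=3: xs[3] = 2+6 = 8 → [7, 1, 6, 8, 8]
i=4: xs[4] = 8+8 = 16 → [7, 1, 6, 8, 16]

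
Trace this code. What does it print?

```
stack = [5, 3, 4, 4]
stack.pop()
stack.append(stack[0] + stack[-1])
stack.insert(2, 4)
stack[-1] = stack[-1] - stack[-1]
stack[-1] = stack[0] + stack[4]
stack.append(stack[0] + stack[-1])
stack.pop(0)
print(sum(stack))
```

pop() removes 4 → [5, 3, 4]
append stack[0]+stack[-1] = 5+4 = 9 → [5, 3, 4, 9]
insert 4 at 2 → [5, 3, 4, 4, 9]
stack[-1] = stack[-1]-stack[-1] = 9-9 = 0 → [5, 3, 4, 4, 0]
stack[-1] = stack[0]+stack[4] = 5+0 = 5 → [5, 3, 4, 4, 5]
append stack[0]+stack[-1] = 5+5 = 10 → [5, 3, 4, 4, 5, 10]
pop(0) removes 5 → [3, 4, 4, 5, 10]
sum = 26

26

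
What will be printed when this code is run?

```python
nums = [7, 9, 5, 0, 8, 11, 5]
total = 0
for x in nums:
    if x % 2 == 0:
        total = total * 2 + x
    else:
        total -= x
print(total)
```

-92

x=7: not even, total = 0-7 = -7
x=9: not even, total = (-7)-9 = -16
x=5: not even, total = (-16)-5 = -21
x=0: even, total = (-21)*2+0 = -42
x=8: even, total = (-42)*2+8 = -76
x=11: not even, total = (-76)-11 = -87
x=5: not even, total = (-87)-5 = -92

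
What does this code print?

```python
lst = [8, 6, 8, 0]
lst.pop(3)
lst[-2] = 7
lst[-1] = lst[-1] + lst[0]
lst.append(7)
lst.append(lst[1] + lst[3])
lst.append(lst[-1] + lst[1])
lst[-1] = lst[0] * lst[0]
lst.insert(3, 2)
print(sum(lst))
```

118

pop(3) removes 0 → [8, 6, 8]
lst[-2] = 7 → [8, 7, 8]
lst[-1] = lst[-1]+lst[0] = 8+8 = 16 → [8, 7, 16]
append 7 → [8, 7, 16, 7]
append lst[1]+lst[3] = 7+7 = 14 → [8, 7, 16, 7, 14]
append lst[-1]+lst[1] = 14+7 = 21 → [8, 7, 16, 7, 14, 21]
lst[-1] = lst[0]*lst[0] = 8*8 = 64 → [8, 7, 16, 7, 14, 64]
insert 2 at 3 → [8, 7, 16, 2, 7, 14, 64]
sum = 118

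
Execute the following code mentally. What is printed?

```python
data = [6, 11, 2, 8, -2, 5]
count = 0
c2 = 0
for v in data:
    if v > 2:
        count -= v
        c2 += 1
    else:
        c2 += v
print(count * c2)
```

-120

v=6: >2, count = 0-6 = -6; c2=1
v=11: >2, count = (-6)-11 = -17; c2=2
v=2: not >2; c2=4
v=8: >2, count = (-17)-8 = -25; c2=5
v=-2: not >2; c2=3
v=5: >2, count = (-25)-5 = -30; c2=4
count*c2 = (-30)*4 = -120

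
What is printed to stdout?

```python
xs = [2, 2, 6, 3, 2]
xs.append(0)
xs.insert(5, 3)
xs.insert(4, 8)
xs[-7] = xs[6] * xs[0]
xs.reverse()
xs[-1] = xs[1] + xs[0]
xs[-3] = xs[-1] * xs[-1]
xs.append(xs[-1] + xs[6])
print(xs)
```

append 0 → [2, 2, 6, 3, 2, 0]
insert 3 at 5 → [2, 2, 6, 3, 2, 3, 0]
insert 8 at 4 → [2, 2, 6, 3, 8, 2, 3, 0]
xs[-7] = xs[6]*xs[0] = 3*2 = 6 → [2, 6, 6, 3, 8, 2, 3, 0]
reverse → [0, 3, 2, 8, 3, 6, 6, 2]
xs[-1] = xs[1]+xs[0] = 3+0 = 3 → [0, 3, 2, 8, 3, 6, 6, 3]
xs[-3] = xs[-1]*xs[-1] = 3*3 = 9 → [0, 3, 2, 8, 3, 9, 6, 3]
append xs[-1]+xs[6] = 3+6 = 9 → [0, 3, 2, 8, 3, 9, 6, 3, 9]

[0, 3, 2, 8, 3, 9, 6, 3, 9]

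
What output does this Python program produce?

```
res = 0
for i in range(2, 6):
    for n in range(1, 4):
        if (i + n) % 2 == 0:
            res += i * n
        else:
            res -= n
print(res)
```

32

i=2,n=1: odd sum, res = 0-1 = -1
i=2,n=2: even sum, res = (-1)+4 = 3
i=2,n=3: odd sum, res = 3-3 = 0
i=3,n=1: even sum, res = 0+3 = 3
i=3,n=2: odd sum, res = 3-2 = 1
i=3,n=3: even sum, res = 1+9 = 10
i=4,n=1: odd sum, res = 10-1 = 9
i=4,n=2: even sum, res = 9+8 = 17
i=4,n=3: odd sum, res = 17-3 = 14
i=5,n=1: even sum, res = 14+5 = 19
i=5,n=2: odd sum, res = 19-2 = 17
i=5,n=3: even sum, res = 17+15 = 32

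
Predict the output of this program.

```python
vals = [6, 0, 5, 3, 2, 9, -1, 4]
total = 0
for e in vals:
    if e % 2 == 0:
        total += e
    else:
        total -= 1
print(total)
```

e=6: even, total = 0+6 = 6
e=0: even, total = 6+0 = 6
e=5: not even, total = 6-1 = 5
e=3: not even, total = 5-1 = 4
e=2: even, total = 4+2 = 6
e=9: not even, total = 6-1 = 5
e=-1: not even, total = 5-1 = 4
e=4: even, total = 4+4 = 8

8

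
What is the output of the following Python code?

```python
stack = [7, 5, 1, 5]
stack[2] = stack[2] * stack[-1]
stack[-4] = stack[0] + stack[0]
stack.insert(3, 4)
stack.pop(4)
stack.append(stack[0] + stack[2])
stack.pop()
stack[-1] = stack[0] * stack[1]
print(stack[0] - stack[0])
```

stack[2] = stack[2]*stack[-1] = 1*5 = 5 → [7, 5, 5, 5]
stack[-4] = stack[0]+stack[0] = 7+7 = 14 → [14, 5, 5, 5]
insert 4 at 3 → [14, 5, 5, 4, 5]
pop(4) removes 5 → [14, 5, 5, 4]
append stack[0]+stack[2] = 14+5 = 19 → [14, 5, 5, 4, 19]
pop() removes 19 → [14, 5, 5, 4]
stack[-1] = stack[0]*stack[1] = 14*5 = 70 → [14, 5, 5, 70]
stack[0]-stack[0] = 14-14 = 0

0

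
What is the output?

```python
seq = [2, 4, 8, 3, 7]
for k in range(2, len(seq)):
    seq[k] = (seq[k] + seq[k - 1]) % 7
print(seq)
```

[2, 4, 5, 1, 1]

k=2: seq[2] = (8+4)%7 = 5 → [2, 4, 5, 3, 7]
k=3: seq[3] = (3+5)%7 = 1 → [2, 4, 5, 1, 7]
k=4: seq[4] = (7+1)%7 = 1 → [2, 4, 5, 1, 1]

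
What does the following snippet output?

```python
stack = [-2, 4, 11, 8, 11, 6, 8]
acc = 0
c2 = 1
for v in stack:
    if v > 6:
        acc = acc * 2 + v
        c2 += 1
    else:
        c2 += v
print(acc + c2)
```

163

v=-2: not >6; c2=-1
v=4: not >6; c2=3
v=11: >6, acc = 0*2+11 = 11; c2=4
v=8: >6, acc = 11*2+8 = 30; c2=5
v=11: >6, acc = 30*2+11 = 71; c2=6
v=6: not >6; c2=12
v=8: >6, acc = 71*2+8 = 150; c2=13
acc+c2 = 150+13 = 163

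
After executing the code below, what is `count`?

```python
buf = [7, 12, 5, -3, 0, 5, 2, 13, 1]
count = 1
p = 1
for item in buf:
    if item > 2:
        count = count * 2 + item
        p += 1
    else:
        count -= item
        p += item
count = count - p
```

284

item=7: >2, count = 1*2+7 = 9; p=2
item=12: >2, count = 9*2+12 = 30; p=3
item=5: >2, count = 30*2+5 = 65; p=4
item=-3: not >2, count = 65-(-3) = 68; p=1
item=0: not >2, count = 68-0 = 68; p=1
item=5: >2, count = 68*2+5 = 141; p=2
item=2: not >2, count = 141-2 = 139; p=4
item=13: >2, count = 139*2+13 = 291; p=5
item=1: not >2, count = 291-1 = 290; p=6
count-p = 290-6 = 284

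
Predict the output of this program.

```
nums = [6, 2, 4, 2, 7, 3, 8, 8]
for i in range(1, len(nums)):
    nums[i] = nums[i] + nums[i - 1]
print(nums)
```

i=1: nums[1] = 2+6 = 8 → [6, 8, 4, 2, 7, 3, 8, 8]
i=2: nums[2] = 4+8 = 12 → [6, 8, 12, 2, 7, 3, 8, 8]
i=3: nums[3] = 2+12 = 14 → [6, 8, 12, 14, 7, 3, 8, 8]
i=4: nums[4] = 7+14 = 21 → [6, 8, 12, 14, 21, 3, 8, 8]
i=5: nums[5] = 3+21 = 24 → [6, 8, 12, 14, 21, 24, 8, 8]
i=6: nums[6] = 8+24 = 32 → [6, 8, 12, 14, 21, 24, 32, 8]
i=7: nums[7] = 8+32 = 40 → [6, 8, 12, 14, 21, 24, 32, 40]

[6, 8, 12, 14, 21, 24, 32, 40]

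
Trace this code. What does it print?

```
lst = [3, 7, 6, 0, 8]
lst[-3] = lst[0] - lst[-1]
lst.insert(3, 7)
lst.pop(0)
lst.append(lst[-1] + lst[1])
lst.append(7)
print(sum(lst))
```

27

lst[-3] = lst[0]-lst[-1] = 3-8 = -5 → [3, 7, -5, 0, 8]
insert 7 at 3 → [3, 7, -5, 7, 0, 8]
pop(0) removes 3 → [7, -5, 7, 0, 8]
append lst[-1]+lst[1] = 8+(-5) = 3 → [7, -5, 7, 0, 8, 3]
append 7 → [7, -5, 7, 0, 8, 3, 7]
sum = 27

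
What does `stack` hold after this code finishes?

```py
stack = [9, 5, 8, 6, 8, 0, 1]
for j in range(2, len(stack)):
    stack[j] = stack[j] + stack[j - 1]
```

j=2: stack[2] = 8+5 = 13 → [9, 5, 13, 6, 8, 0, 1]
j=3: stack[3] = 6+13 = 19 → [9, 5, 13, 19, 8, 0, 1]
j=4: stack[4] = 8+19 = 27 → [9, 5, 13, 19, 27, 0, 1]
j=5: stack[5] = 0+27 = 27 → [9, 5, 13, 19, 27, 27, 1]
j=6: stack[6] = 1+27 = 28 → [9, 5, 13, 19, 27, 27, 28]

[9, 5, 13, 19, 27, 27, 28]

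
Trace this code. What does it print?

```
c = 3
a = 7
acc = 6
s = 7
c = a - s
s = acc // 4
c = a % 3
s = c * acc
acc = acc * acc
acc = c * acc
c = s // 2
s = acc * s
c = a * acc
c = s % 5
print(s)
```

216

c = 7-7 = 0
s = 6//4 = 1
c = 7%3 = 1
s = 1*6 = 6
acc = 6*6 = 36
acc = 1*36 = 36
c = 6//2 = 3
s = 36*6 = 216
c = 7*36 = 252
c = 216%5 = 1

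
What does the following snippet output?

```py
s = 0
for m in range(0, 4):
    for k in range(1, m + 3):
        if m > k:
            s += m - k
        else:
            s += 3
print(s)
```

37

m=0,k=1: not 0>1, s = 0+3 = 3
m=0,k=2: not 0>2, s = 3+3 = 6
m=1,k=1: not 1>1, s = 6+3 = 9
m=1,k=2: not 1>2, s = 9+3 = 12
m=1,k=3: not 1>3, s = 12+3 = 15
m=2,k=1: 2>1, s = 15+1 = 16
m=2,k=2: not 2>2, s = 16+3 = 19
m=2,k=3: not 2>3, s = 19+3 = 22
m=2,k=4: not 2>4, s = 22+3 = 25
m=3,k=1: 3>1, s = 25+2 = 27
m=3,k=2: 3>2, s = 27+1 = 28
m=3,k=3: not 3>3, s = 28+3 = 31
m=3,k=4: not 3>4, s = 31+3 = 34
m=3,k=5: not 3>5, s = 34+3 = 37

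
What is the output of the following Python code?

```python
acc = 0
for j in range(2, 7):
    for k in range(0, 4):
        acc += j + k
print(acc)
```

110

j=2,k=0: acc = 0+2 = 2
j=2,k=1: acc = 2+3 = 5
j=2,k=2: acc = 5+4 = 9
j=2,k=3: acc = 9+5 = 14
j=3,k=0: acc = 14+3 = 17
j=3,k=1: acc = 17+4 = 21
j=3,k=2: acc = 21+5 = 26
j=3,k=3: acc = 26+6 = 32
j=4,k=0: acc = 32+4 = 36
j=4,k=1: acc = 36+5 = 41
j=4,k=2: acc = 41+6 = 47
j=4,k=3: acc = 47+7 = 54
j=5,k=0: acc = 54+5 = 59
j=5,k=1: acc = 59+6 = 65
j=5,k=2: acc = 65+7 = 72
j=5,k=3: acc = 72+8 = 80
j=6,k=0: acc = 80+6 = 86
j=6,k=1: acc = 86+7 = 93
j=6,k=2: acc = 93+8 = 101
j=6,k=3: acc = 101+9 = 110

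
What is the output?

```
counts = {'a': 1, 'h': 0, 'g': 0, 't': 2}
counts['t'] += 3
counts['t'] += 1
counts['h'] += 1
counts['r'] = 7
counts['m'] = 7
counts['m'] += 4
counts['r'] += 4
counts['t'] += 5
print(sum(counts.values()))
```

counts['t'] = 2+3 = 5 → {'a': 1, 'h': 0, 'g': 0, 't': 5}
counts['t'] = 5+1 = 6 → {'a': 1, 'h': 0, 'g': 0, 't': 6}
counts['h'] = 0+1 = 1 → {'a': 1, 'h': 1, 'g': 0, 't': 6}
counts['r'] = 7 → {'a': 1, 'h': 1, 'g': 0, 't': 6, 'r': 7}
counts['m'] = 7 → {'a': 1, 'h': 1, 'g': 0, 't': 6, 'r': 7, 'm': 7}
counts['m'] = 7+4 = 11 → {'a': 1, 'h': 1, 'g': 0, 't': 6, 'r': 7, 'm': 11}
counts['r'] = 7+4 = 11 → {'a': 1, 'h': 1, 'g': 0, 't': 6, 'r': 11, 'm': 11}
counts['t'] = 6+5 = 11 → {'a': 1, 'h': 1, 'g': 0, 't': 11, 'r': 11, 'm': 11}
sum of values = 35

35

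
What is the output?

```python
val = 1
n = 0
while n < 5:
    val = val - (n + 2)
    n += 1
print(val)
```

n=0: val = 1-2 = -1
n=1: val = (-1)-3 = -4
n=2: val = (-4)-4 = -8
n=3: val = (-8)-5 = -13
n=4: val = (-13)-6 = -19

-19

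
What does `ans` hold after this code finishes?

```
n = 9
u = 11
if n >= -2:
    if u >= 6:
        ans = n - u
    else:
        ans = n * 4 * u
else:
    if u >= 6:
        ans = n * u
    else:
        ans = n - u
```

n=9, u=11
n >= -2 is True; u >= 6 is True
→ ans = n - u = -2

-2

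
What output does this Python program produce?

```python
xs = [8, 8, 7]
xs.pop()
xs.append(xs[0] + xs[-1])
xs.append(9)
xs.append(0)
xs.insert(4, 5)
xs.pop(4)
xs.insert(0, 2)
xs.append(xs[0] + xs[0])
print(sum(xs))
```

47

pop() removes 7 → [8, 8]
append xs[0]+xs[-1] = 8+8 = 16 → [8, 8, 16]
append 9 → [8, 8, 16, 9]
append 0 → [8, 8, 16, 9, 0]
insert 5 at 4 → [8, 8, 16, 9, 5, 0]
pop(4) removes 5 → [8, 8, 16, 9, 0]
insert 2 at 0 → [2, 8, 8, 16, 9, 0]
append xs[0]+xs[0] = 2+2 = 4 → [2, 8, 8, 16, 9, 0, 4]
sum = 47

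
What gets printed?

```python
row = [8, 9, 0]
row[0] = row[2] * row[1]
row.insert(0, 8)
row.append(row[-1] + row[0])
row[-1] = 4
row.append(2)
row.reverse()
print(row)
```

row[0] = row[2]*row[1] = 0*9 = 0 → [0, 9, 0]
insert 8 at 0 → [8, 0, 9, 0]
append row[-1]+row[0] = 0+8 = 8 → [8, 0, 9, 0, 8]
row[-1] = 4 → [8, 0, 9, 0, 4]
append 2 → [8, 0, 9, 0, 4, 2]
reverse → [2, 4, 0, 9, 0, 8]

[2, 4, 0, 9, 0, 8]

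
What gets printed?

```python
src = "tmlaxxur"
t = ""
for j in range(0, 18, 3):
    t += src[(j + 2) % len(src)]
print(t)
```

j=0: add src[2]='l' → 'l'
j=3: add src[5]='x' → 'lx'
j=6: add src[0]='t' → 'lxt'
j=9: add src[3]='a' → 'lxta'
j=12: add src[6]='u' → 'lxtau'
j=15: add src[1]='m' → 'lxtaum'

lxtaum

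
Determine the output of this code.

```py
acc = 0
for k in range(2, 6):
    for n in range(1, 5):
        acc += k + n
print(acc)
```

k=2,n=1: acc = 0+3 = 3
k=2,n=2: acc = 3+4 = 7
k=2,n=3: acc = 7+5 = 12
k=2,n=4: acc = 12+6 = 18
k=3,n=1: acc = 18+4 = 22
k=3,n=2: acc = 22+5 = 27
k=3,n=3: acc = 27+6 = 33
k=3,n=4: acc = 33+7 = 40
k=4,n=1: acc = 40+5 = 45
k=4,n=2: acc = 45+6 = 51
k=4,n=3: acc = 51+7 = 58
k=4,n=4: acc = 58+8 = 66
k=5,n=1: acc = 66+6 = 72
k=5,n=2: acc = 72+7 = 79
k=5,n=3: acc = 79+8 = 87
k=5,n=4: acc = 87+9 = 96

96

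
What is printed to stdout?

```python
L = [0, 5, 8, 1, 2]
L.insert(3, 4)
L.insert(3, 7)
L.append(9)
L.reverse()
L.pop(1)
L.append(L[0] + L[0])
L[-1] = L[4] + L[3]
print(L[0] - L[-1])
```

-6

insert 4 at 3 → [0, 5, 8, 4, 1, 2]
insert 7 at 3 → [0, 5, 8, 7, 4, 1, 2]
append 9 → [0, 5, 8, 7, 4, 1, 2, 9]
reverse → [9, 2, 1, 4, 7, 8, 5, 0]
pop(1) removes 2 → [9, 1, 4, 7, 8, 5, 0]
append L[0]+L[0] = 9+9 = 18 → [9, 1, 4, 7, 8, 5, 0, 18]
L[-1] = L[4]+L[3] = 8+7 = 15 → [9, 1, 4, 7, 8, 5, 0, 15]
L[0]-L[-1] = 9-15 = -6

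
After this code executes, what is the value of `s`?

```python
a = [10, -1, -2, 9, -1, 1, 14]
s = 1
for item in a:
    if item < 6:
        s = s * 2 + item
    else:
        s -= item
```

item=10: not <6, s = 1-10 = -9
item=-1: <6, s = (-9)*2+(-1) = -19
item=-2: <6, s = (-19)*2+(-2) = -40
item=9: not <6, s = (-40)-9 = -49
item=-1: <6, s = (-49)*2+(-1) = -99
item=1: <6, s = (-99)*2+1 = -197
item=14: not <6, s = (-197)-14 = -211

-211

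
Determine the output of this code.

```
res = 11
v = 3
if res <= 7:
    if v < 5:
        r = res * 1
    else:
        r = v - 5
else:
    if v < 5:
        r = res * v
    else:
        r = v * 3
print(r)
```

33

res=11, v=3
res <= 7 is False; v < 5 is True
→ r = res * v = 33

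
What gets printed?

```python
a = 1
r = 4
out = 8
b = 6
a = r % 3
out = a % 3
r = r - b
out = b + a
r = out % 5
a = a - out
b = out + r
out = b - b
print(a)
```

a = 4%3 = 1
out = 1%3 = 1
r = 4-6 = -2
out = 6+1 = 7
r = 7%5 = 2
a = 1-7 = -6
b = 7+2 = 9
out = 9-9 = 0

-6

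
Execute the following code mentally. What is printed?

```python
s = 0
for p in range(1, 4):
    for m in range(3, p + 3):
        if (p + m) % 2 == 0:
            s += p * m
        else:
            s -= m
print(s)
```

p=1,m=3: even sum, s = 0+3 = 3
p=2,m=3: odd sum, s = 3-3 = 0
p=2,m=4: even sum, s = 0+8 = 8
p=3,m=3: even sum, s = 8+9 = 17
p=3,m=4: odd sum, s = 17-4 = 13
p=3,m=5: even sum, s = 13+15 = 28

28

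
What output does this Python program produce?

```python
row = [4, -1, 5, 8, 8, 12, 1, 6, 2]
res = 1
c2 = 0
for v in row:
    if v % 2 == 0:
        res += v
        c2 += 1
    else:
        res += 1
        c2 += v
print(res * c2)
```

484

v=4: even, res = 1+4 = 5; c2=1
v=-1: not even, res = 5+1 = 6; c2=0
v=5: not even, res = 6+1 = 7; c2=5
v=8: even, res = 7+8 = 15; c2=6
v=8: even, res = 15+8 = 23; c2=7
v=12: even, res = 23+12 = 35; c2=8
v=1: not even, res = 35+1 = 36; c2=9
v=6: even, res = 36+6 = 42; c2=10
v=2: even, res = 42+2 = 44; c2=11
res*c2 = 44*11 = 484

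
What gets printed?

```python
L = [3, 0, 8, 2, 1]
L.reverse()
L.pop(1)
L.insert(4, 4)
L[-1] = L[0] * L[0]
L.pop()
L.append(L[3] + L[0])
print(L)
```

reverse → [1, 2, 8, 0, 3]
pop(1) removes 2 → [1, 8, 0, 3]
insert 4 at 4 → [1, 8, 0, 3, 4]
L[-1] = L[0]*L[0] = 1*1 = 1 → [1, 8, 0, 3, 1]
pop() removes 1 → [1, 8, 0, 3]
append L[3]+L[0] = 3+1 = 4 → [1, 8, 0, 3, 4]

[1, 8, 0, 3, 4]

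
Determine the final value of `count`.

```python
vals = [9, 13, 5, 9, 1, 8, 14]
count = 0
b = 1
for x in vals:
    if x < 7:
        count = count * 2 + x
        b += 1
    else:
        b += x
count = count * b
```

616

x=9: not <7; b=10
x=13: not <7; b=23
x=5: <7, count = 0*2+5 = 5; b=24
x=9: not <7; b=33
x=1: <7, count = 5*2+1 = 11; b=34
x=8: not <7; b=42
x=14: not <7; b=56
count*b = 11*56 = 616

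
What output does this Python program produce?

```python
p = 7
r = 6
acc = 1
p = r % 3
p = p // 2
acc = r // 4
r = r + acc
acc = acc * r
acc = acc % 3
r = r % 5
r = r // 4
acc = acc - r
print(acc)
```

p = 6%3 = 0
p = 0//2 = 0
acc = 6//4 = 1
r = 6+1 = 7
acc = 1*7 = 7
acc = 7%3 = 1
r = 7%5 = 2
r = 2//4 = 0
acc = 1-0 = 1

1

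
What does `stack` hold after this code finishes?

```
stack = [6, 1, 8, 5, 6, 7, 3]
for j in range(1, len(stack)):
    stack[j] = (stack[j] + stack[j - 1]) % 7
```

j=1: stack[1] = (1+6)%7 = 0 → [6, 0, 8, 5, 6, 7, 3]
j=2: stack[2] = (8+0)%7 = 1 → [6, 0, 1, 5, 6, 7, 3]
j=3: stack[3] = (5+1)%7 = 6 → [6, 0, 1, 6, 6, 7, 3]
j=4: stack[4] = (6+6)%7 = 5 → [6, 0, 1, 6, 5, 7, 3]
j=5: stack[5] = (7+5)%7 = 5 → [6, 0, 1, 6, 5, 5, 3]
j=6: stack[6] = (3+5)%7 = 1 → [6, 0, 1, 6, 5, 5, 1]

[6, 0, 1, 6, 5, 5, 1]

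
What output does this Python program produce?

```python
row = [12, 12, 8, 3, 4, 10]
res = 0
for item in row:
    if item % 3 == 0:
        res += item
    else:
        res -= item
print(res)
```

5

item=12: %3==0, res = 0+12 = 12
item=12: %3==0, res = 12+12 = 24
item=8: not %3==0, res = 24-8 = 16
item=3: %3==0, res = 16+3 = 19
item=4: not %3==0, res = 19-4 = 15
item=10: not %3==0, res = 15-10 = 5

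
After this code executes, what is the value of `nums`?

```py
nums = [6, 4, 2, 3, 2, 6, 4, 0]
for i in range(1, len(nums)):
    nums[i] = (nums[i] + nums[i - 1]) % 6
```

i=1: nums[1] = (4+6)%6 = 4 → [6, 4, 2, 3, 2, 6, 4, 0]
i=2: nums[2] = (2+4)%6 = 0 → [6, 4, 0, 3, 2, 6, 4, 0]
i=3: nums[3] = (3+0)%6 = 3 → [6, 4, 0, 3, 2, 6, 4, 0]
i=4: nums[4] = (2+3)%6 = 5 → [6, 4, 0, 3, 5, 6, 4, 0]
i=5: nums[5] = (6+5)%6 = 5 → [6, 4, 0, 3, 5, 5, 4, 0]
i=6: nums[6] = (4+5)%6 = 3 → [6, 4, 0, 3, 5, 5, 3, 0]
i=7: nums[7] = (0+3)%6 = 3 → [6, 4, 0, 3, 5, 5, 3, 3]

[6, 4, 0, 3, 5, 5, 3, 3]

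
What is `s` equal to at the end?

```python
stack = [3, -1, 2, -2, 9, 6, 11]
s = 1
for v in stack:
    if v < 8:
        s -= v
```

-7

v=3: <8, s = 1-3 = -2
v=-1: <8, s = (-2)-(-1) = -1
v=2: <8, s = (-1)-2 = -3
v=-2: <8, s = (-3)-(-2) = -1
v=9: not <8
v=6: <8, s = (-1)-6 = -7
v=11: not <8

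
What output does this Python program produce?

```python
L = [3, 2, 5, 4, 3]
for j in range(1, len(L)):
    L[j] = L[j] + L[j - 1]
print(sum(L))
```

j=1: L[1] = 2+3 = 5 → [3, 5, 5, 4, 3]
j=2: L[2] = 5+5 = 10 → [3, 5, 10, 4, 3]
j=3: L[3] = 4+10 = 14 → [3, 5, 10, 14, 3]
j=4: L[4] = 3+14 = 17 → [3, 5, 10, 14, 17]
sum = 49

49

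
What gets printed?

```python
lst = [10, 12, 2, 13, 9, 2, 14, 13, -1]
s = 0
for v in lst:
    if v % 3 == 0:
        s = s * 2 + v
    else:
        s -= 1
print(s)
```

21

v=10: not %3==0, s = 0-1 = -1
v=12: %3==0, s = (-1)*2+12 = 10
v=2: not %3==0, s = 10-1 = 9
v=13: not %3==0, s = 9-1 = 8
v=9: %3==0, s = 8*2+9 = 25
v=2: not %3==0, s = 25-1 = 24
v=14: not %3==0, s = 24-1 = 23
v=13: not %3==0, s = 23-1 = 22
v=-1: not %3==0, s = 22-1 = 21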